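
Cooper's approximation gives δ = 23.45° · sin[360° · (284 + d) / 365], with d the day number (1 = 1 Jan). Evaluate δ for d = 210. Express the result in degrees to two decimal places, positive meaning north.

360 × (284 + 210) / 365 = 487.233°; sin(487.233°) = 0.7962.
δ = 23.45 × 0.7962 = 18.671° ≈ +18.67°.

+18.67°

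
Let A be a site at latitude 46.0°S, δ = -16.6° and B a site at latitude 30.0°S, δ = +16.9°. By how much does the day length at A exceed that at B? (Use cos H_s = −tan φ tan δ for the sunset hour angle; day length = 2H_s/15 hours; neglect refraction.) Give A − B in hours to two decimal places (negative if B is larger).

A: H_s = arccos(−tan -46.0° · tan -16.6°) = 107.98°, so 2H_s/15 = 14.3973 h.
B: H_s = arccos(−tan -30.0° · tan 16.9°) = 79.90°, so 2H_s/15 = 10.6533 h.
A − B = 14.3973 − 10.6533 = 3.7440 h.

+3.74 h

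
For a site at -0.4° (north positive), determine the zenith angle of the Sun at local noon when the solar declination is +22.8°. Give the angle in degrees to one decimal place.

23.2°

At local solar noon the hour angle is zero, so the zenith angle is |φ − δ| = |-0.4° − (22.8°)| = 23.2°.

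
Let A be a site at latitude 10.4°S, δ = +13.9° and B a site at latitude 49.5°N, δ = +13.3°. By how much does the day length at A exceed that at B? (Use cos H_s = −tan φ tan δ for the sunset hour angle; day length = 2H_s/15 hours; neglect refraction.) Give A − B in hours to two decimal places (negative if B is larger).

A: H_s = arccos(−tan -10.4° · tan 13.9°) = 87.40°, so 2H_s/15 = 11.6533 h.
B: H_s = arccos(−tan 49.5° · tan 13.3°) = 106.07°, so 2H_s/15 = 14.1427 h.
A − B = 11.6533 − 14.1427 = -2.4894 h.

-2.49 h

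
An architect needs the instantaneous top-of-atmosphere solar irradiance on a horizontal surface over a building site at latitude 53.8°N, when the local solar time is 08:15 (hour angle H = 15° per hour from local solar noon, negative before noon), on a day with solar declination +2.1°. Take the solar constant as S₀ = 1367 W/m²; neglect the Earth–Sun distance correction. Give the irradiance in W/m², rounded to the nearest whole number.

Hour angle H = 15° × (8.25 − 12) = -56.25°.
With φ = 53.8°, δ = 2.1°, H = -56.25°: sin φ sin δ = 0.0296, cos φ cos δ cos H = 0.3279, so cos θ_z = 0.3575.
Top-of-atmosphere irradiance = S₀ cos θ_z = 1367 × 0.3575 = 488.70 W/m².

489 W/m²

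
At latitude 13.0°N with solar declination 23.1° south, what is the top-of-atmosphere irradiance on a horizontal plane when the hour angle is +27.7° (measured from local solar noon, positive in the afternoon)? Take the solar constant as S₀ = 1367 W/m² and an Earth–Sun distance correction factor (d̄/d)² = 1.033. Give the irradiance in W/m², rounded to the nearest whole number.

With φ = 13.0°, δ = -23.1°, H = 27.70°: sin φ sin δ = -0.0883, cos φ cos δ cos H = 0.7935, so cos θ_z = 0.7052.
Top-of-atmosphere irradiance = S₀ (d̄/d)² cos θ_z = 1367 × 1.033 × 0.7052 = 995.82 W/m².

996 W/m²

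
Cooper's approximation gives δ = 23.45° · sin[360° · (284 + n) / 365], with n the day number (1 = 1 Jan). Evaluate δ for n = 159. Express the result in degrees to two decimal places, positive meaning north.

+22.84°

360 × (284 + 159) / 365 = 436.932°; sin(436.932°) = 0.9741.
δ = 23.45 × 0.9741 = 22.843° ≈ +22.84°.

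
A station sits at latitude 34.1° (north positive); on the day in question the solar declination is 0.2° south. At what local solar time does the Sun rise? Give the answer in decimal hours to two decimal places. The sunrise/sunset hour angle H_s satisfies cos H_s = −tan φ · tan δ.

6.01 h

cos H_s = −tan(34.1°) · tan(-0.2°) = 0.0024, so H_s = arccos(0.0024) = 89.86°.
Sunrise is at 12 − H_s/15 = 12 − 5.991 = 6.009 h local solar time.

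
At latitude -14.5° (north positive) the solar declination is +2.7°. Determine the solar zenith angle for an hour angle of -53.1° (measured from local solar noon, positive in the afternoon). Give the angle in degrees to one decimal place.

55.3°

cos θ_z = sin(-14.5°) sin(2.7°) + cos(-14.5°) cos(2.7°) cos(-53.10°) = -0.0118 + 0.5807 = 0.5689.
θ_z = arccos(0.5689) = 55.33°.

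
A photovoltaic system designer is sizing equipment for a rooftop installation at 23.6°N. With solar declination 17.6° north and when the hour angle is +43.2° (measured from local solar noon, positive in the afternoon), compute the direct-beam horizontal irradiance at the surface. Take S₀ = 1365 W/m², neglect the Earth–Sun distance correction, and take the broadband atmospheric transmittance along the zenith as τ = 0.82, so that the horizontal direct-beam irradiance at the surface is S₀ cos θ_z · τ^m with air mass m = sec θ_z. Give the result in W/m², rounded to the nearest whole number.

With φ = 23.6°, δ = 17.6°, H = 43.20°: sin φ sin δ = 0.1211, cos φ cos δ cos H = 0.6367, so cos θ_z = 0.7578.
Air mass m = 1/cos θ_z = 1/0.7578 = 1.320; τ^m = 0.82^1.320 = 0.7695.
Surface direct beam = 1365 × 0.7578 × 0.7695 = 795.97 W/m².

796 W/m²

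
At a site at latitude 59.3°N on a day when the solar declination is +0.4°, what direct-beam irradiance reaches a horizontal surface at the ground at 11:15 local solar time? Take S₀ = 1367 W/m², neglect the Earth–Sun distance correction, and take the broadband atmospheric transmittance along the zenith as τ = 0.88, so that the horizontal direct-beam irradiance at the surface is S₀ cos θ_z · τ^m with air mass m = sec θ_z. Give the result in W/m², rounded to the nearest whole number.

538 W/m²

Hour angle H = 15° × (11.25 − 12) = -11.25°.
cos θ_z = sin φ sin δ + cos φ cos δ cos H = (0.8599)(0.0070) + (0.5105)(1.0000)(0.9808) = 0.5067.
Air mass m = 1/cos θ_z = 1/0.5067 = 1.974; τ^m = 0.88^1.974 = 0.7770.
Surface direct beam = 1367 × 0.5067 × 0.7770 = 538.20 W/m².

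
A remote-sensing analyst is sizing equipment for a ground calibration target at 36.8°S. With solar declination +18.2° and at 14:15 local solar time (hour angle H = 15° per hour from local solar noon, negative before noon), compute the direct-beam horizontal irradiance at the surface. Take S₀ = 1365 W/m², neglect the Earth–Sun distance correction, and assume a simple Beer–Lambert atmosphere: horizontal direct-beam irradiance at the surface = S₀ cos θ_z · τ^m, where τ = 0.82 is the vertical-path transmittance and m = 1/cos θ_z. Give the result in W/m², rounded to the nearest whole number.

389 W/m²

Hour angle H = 15° × (14.25 − 12) = 33.75°.
cos θ_z = sin φ sin δ + cos φ cos δ cos H = (-0.5990)(0.3123) + (0.8007)(0.9500)(0.8315) = 0.4454.
Air mass m = 1/cos θ_z = 1/0.4454 = 2.245; τ^m = 0.82^2.245 = 0.6405.
Surface direct beam = 1365 × 0.4454 × 0.6405 = 389.41 W/m².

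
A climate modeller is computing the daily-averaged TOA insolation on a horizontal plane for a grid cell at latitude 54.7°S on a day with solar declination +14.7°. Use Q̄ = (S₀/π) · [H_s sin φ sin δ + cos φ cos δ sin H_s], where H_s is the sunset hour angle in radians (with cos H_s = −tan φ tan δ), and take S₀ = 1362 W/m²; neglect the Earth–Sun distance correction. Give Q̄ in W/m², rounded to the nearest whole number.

118 W/m²

cos H_s = −tan(-54.7°) · tan(14.7°) = 0.3705, so H_s = arccos(0.3705) = 68.25°. In radians, H_s = 1.1912.
H_s sin φ sin δ = 1.1912 × -0.8161 × 0.2538 = -0.2467.
cos φ cos δ sin H_s = 0.5779 × 0.9673 × 0.9288 = 0.5192.
Q̄ = (1362/π) × (-0.2467 + 0.5192) = 433.54 × 0.2725 = 118.14 W/m².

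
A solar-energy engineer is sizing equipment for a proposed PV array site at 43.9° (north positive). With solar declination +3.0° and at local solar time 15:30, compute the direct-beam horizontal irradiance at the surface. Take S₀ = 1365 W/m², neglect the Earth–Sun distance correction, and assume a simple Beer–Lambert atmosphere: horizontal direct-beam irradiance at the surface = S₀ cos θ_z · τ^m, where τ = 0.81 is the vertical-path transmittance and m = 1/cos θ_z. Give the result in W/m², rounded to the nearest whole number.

415 W/m²

Hour angle H = 15° × (15.5 − 12) = 52.50°.
With φ = 43.9°, δ = 3.0°, H = 52.50°: sin φ sin δ = 0.0363, cos φ cos δ cos H = 0.4380, so cos θ_z = 0.4743.
Air mass m = 1/cos θ_z = 1/0.4743 = 2.108; τ^m = 0.81^2.108 = 0.6413.
Surface direct beam = 1365 × 0.4743 × 0.6413 = 415.19 W/m².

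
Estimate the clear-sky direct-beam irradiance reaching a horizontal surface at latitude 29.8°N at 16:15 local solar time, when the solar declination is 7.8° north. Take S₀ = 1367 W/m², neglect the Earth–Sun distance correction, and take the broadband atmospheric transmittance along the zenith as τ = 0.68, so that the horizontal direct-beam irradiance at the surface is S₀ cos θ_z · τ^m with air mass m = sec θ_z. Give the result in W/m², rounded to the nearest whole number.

Hour angle H = 15° × (16.25 − 12) = 63.75°.
cos θ_z = sin φ sin δ + cos φ cos δ cos H = (0.4970)(0.1357) + (0.8678)(0.9907)(0.4423) = 0.4477.
Air mass m = 1/cos θ_z = 1/0.4477 = 2.234; τ^m = 0.68^2.234 = 0.4225.
Surface direct beam = 1367 × 0.4477 × 0.4225 = 258.57 W/m².

259 W/m²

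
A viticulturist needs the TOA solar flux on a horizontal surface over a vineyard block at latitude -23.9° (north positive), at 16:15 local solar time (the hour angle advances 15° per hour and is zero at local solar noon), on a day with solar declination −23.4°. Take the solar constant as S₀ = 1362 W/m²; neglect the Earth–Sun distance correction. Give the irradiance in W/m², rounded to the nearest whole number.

725 W/m²

Hour angle H = 15° × (16.25 − 12) = 63.75°.
With φ = -23.9°, δ = -23.4°, H = 63.75°: sin φ sin δ = 0.1609, cos φ cos δ cos H = 0.3711, so cos θ_z = 0.5320.
Top-of-atmosphere irradiance = S₀ cos θ_z = 1362 × 0.5320 = 724.58 W/m².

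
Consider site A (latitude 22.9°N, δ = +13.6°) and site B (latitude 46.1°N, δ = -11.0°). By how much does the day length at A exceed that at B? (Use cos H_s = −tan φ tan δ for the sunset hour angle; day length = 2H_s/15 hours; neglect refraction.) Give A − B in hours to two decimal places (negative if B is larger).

+2.34 h

A: H_s = arccos(−tan 22.9° · tan 13.6°) = 95.87°, so 2H_s/15 = 12.7827 h.
B: H_s = arccos(−tan 46.1° · tan -11.0°) = 78.35°, so 2H_s/15 = 10.4467 h.
A − B = 12.7827 − 10.4467 = 2.3360 h.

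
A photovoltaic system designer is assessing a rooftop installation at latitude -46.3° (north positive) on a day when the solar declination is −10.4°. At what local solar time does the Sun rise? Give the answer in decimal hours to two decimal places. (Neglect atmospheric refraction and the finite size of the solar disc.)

5.26 h

The sunset hour angle satisfies cos H_s = −tan φ tan δ = -0.1921, giving H_s = 101.08°.
Sunrise is at 12 − H_s/15 = 12 − 6.739 = 5.261 h local solar time.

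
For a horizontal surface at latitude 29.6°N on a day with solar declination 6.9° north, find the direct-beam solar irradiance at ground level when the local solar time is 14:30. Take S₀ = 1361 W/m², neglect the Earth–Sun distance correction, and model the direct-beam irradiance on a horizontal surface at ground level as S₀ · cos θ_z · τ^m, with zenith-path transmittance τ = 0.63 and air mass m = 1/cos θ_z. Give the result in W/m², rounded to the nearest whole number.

Hour angle H = 15° × (14.5 − 12) = 37.50°.
With φ = 29.6°, δ = 6.9°, H = 37.50°: sin φ sin δ = 0.0593, cos φ cos δ cos H = 0.6848, so cos θ_z = 0.7441.
Air mass m = 1/cos θ_z = 1/0.7441 = 1.344; τ^m = 0.63^1.344 = 0.5374.
Surface direct beam = 1361 × 0.7441 × 0.5374 = 544.24 W/m².

544 W/m²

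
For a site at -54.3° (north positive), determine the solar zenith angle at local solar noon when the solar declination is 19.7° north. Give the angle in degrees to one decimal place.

74.0°

At local solar noon the hour angle is zero, so the zenith angle is |φ − δ| = |-54.3° − (19.7°)| = 74.0°.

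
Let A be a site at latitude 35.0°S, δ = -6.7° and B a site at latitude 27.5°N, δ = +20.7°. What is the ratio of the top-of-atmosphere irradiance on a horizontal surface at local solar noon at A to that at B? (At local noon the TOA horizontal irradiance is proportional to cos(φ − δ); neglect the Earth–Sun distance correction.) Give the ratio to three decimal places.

0.887

A: cos θ_z = cos(-35.0° − (-6.7°)) = 0.8805.
B: cos θ_z = cos(27.5° − (20.7°)) = 0.9930.
Ratio A/B = 0.8805 / 0.9930 = 0.8867.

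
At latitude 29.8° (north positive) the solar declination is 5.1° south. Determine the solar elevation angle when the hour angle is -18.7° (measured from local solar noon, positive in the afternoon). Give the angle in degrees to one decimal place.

50.8°

cos θ_z = sin(29.8°) sin(-5.1°) + cos(29.8°) cos(-5.1°) cos(-18.70°) = -0.0442 + 0.8187 = 0.7745.
θ_z = arccos(0.7745) = 39.24°, so the elevation is 90° − 39.24° = 50.76°.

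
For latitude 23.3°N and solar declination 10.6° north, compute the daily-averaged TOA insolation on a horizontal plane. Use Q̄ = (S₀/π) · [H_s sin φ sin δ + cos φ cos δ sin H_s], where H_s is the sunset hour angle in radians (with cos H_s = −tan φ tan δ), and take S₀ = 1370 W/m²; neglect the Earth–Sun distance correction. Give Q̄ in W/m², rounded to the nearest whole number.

cos H_s = −tan(23.3°) · tan(10.6°) = -0.0806, so H_s = arccos(-0.0806) = 94.62°. In radians, H_s = 1.6514.
H_s sin φ sin δ = 1.6514 × 0.3955 × 0.1840 = 0.1202.
cos φ cos δ sin H_s = 0.9184 × 0.9829 × 0.9968 = 0.8998.
Q̄ = (1370/π) × (0.1202 + 0.8998) = 436.08 × 1.0200 = 444.80 W/m².

445 W/m²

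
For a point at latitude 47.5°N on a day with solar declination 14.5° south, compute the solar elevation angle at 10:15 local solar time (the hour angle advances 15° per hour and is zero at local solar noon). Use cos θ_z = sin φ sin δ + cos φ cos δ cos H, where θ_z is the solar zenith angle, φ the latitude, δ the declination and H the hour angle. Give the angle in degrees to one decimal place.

23.7°

Hour angle H = 15° × (10.25 − 12) = -26.25°.
cos θ_z = sin φ sin δ + cos φ cos δ cos H = (0.7373)(-0.2504) + (0.6756)(0.9681)(0.8969) = 0.4020.
θ_z = arccos(0.4020) = 66.30°, so the elevation is 90° − 66.30° = 23.70°.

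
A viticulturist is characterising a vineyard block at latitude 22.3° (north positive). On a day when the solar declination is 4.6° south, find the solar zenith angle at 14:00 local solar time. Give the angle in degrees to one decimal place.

39.8°

Hour angle H = 15° × (14 − 12) = 30.00°.
cos θ_z = sin(22.3°) sin(-4.6°) + cos(22.3°) cos(-4.6°) cos(30.00°) = -0.0304 + 0.7987 = 0.7683.
θ_z = arccos(0.7683) = 39.80°.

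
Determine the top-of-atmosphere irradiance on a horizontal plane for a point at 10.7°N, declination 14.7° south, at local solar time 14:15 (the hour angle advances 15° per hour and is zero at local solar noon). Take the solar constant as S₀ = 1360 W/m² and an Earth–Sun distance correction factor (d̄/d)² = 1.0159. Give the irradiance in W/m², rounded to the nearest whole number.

Hour angle H = 15° × (14.25 − 12) = 33.75°.
cos θ_z = sin(10.7°) sin(-14.7°) + cos(10.7°) cos(-14.7°) cos(33.75°) = -0.0471 + 0.7903 = 0.7432.
Top-of-atmosphere irradiance = S₀ (d̄/d)² cos θ_z = 1360 × 1.0159 × 0.7432 = 1026.82 W/m².

1027 W/m²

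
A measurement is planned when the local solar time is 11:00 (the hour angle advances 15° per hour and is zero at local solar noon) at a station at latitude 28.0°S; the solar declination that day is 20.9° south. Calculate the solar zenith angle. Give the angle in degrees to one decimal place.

Hour angle H = 15° × (11 − 12) = -15.00°.
cos θ_z = sin(-28.0°) sin(-20.9°) + cos(-28.0°) cos(-20.9°) cos(-15.00°) = 0.1675 + 0.7967 = 0.9642.
θ_z = arccos(0.9642) = 15.38°.

15.4°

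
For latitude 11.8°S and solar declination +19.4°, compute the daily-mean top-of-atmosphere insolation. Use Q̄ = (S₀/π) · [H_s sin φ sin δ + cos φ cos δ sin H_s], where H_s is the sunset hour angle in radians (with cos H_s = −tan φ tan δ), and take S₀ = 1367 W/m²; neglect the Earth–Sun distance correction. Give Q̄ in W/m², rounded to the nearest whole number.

The sunset hour angle satisfies cos H_s = −tan φ tan δ = 0.0736, giving H_s = 85.78°. In radians, H_s = 1.4971.
H_s sin φ sin δ = 1.4971 × -0.2045 × 0.3322 = -0.1017.
cos φ cos δ sin H_s = 0.9789 × 0.9432 × 0.9973 = 0.9208.
Q̄ = (1367/π) × (-0.1017 + 0.9208) = 435.13 × 0.8191 = 356.41 W/m².

356 W/m²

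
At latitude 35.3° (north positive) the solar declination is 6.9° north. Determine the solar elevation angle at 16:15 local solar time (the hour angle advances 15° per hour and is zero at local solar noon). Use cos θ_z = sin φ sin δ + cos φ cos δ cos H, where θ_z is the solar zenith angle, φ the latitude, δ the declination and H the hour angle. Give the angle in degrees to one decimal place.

25.3°

Hour angle H = 15° × (16.25 − 12) = 63.75°.
cos θ_z = sin(35.3°) sin(6.9°) + cos(35.3°) cos(6.9°) cos(63.75°) = 0.0694 + 0.3584 = 0.4278.
θ_z = arccos(0.4278) = 64.67°, so the elevation is 90° − 64.67° = 25.33°.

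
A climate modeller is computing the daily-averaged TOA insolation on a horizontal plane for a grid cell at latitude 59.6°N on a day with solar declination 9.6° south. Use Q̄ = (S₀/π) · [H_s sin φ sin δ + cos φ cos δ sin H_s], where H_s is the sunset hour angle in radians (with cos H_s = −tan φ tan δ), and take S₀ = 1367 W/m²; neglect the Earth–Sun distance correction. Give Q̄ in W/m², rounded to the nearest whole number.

128 W/m²

The sunset hour angle satisfies cos H_s = −tan φ tan δ = 0.2883, giving H_s = 73.24°. In radians, H_s = 1.2783.
H_s sin φ sin δ = 1.2783 × 0.8625 × -0.1668 = -0.1839.
cos φ cos δ sin H_s = 0.5060 × 0.9860 × 0.9575 = 0.4777.
Q̄ = (1367/π) × (-0.1839 + 0.4777) = 435.13 × 0.2938 = 127.84 W/m².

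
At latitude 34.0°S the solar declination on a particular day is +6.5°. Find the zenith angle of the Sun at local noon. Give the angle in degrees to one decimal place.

40.5°

At local solar noon the hour angle is zero, so the zenith angle is |φ − δ| = |-34.0° − (6.5°)| = 40.5°.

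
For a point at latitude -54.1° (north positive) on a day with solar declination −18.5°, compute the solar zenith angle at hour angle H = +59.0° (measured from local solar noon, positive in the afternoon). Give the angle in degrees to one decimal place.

57.1°

With φ = -54.1°, δ = -18.5°, H = 59.00°: sin φ sin δ = 0.2570, cos φ cos δ cos H = 0.2864, so cos θ_z = 0.5434.
θ_z = arccos(0.5434) = 57.08°.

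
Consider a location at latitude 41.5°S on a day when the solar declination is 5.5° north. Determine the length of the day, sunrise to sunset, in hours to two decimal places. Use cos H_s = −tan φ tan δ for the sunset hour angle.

11.35 hours

The sunset hour angle satisfies cos H_s = −tan φ tan δ = 0.0852, giving H_s = 85.11°.
Day length = 2 H_s / 15° h⁻¹ = 170.22° / 15 = 11.348 h.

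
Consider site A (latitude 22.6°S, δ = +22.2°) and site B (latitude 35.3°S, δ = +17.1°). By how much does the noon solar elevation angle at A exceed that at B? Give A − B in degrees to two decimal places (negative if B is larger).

A: 90° − |-22.6 − (22.2)| = 45.20°.
B: 90° − |-35.3 − (17.1)| = 37.60°.
A − B = 45.20 − 37.60 = 7.60°.

+7.60°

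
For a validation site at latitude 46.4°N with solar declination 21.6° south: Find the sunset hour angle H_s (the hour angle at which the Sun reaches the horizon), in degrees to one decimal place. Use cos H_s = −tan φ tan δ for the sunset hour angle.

65.4°

−tan φ tan δ = −(1.0501)(-0.3959) = 0.4157; H_s = arccos(0.4157) = 65.44°.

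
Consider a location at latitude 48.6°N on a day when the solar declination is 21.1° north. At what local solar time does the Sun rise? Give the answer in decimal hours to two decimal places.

cos H_s = −tan(48.6°) · tan(21.1°) = -0.4377, so H_s = arccos(-0.4377) = 115.96°.
Sunrise is at 12 − H_s/15 = 12 − 7.731 = 4.269 h local solar time.

4.27 h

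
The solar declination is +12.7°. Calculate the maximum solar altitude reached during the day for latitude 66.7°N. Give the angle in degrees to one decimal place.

At local solar noon the hour angle is zero, so the elevation is 90° − |φ − δ| = 90° − |66.7° − (12.7°)| = 90° − 54.0° = 36.0°.

36.0°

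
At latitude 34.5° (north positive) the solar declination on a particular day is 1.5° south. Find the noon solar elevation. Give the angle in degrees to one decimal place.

At local solar noon the hour angle is zero, so the elevation is 90° − |φ − δ| = 90° − |34.5° − (-1.5°)| = 90° − 36.0° = 54.0°.

54.0°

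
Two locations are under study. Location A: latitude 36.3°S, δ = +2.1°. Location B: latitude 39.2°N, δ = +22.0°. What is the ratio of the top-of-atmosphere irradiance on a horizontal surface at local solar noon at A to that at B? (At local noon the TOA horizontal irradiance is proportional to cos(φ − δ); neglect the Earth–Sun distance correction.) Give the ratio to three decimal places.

A: cos θ_z = cos(-36.3° − (2.1°)) = 0.7837.
B: cos θ_z = cos(39.2° − (22.0°)) = 0.9553.
Ratio A/B = 0.7837 / 0.9553 = 0.8204.

0.820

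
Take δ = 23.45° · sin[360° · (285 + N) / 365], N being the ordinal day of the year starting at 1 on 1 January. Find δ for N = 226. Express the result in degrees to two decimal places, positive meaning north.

360 × (285 + 226) / 365 = 504.000°; sin(504.000°) = 0.5878.
δ = 23.45 × 0.5878 = 13.784° ≈ +13.78°.

+13.78°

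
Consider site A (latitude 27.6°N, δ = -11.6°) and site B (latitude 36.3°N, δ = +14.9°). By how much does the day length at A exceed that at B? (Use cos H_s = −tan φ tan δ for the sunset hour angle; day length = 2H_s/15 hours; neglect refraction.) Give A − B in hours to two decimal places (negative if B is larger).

A: H_s = arccos(−tan 27.6° · tan -11.6°) = 83.84°, so 2H_s/15 = 11.1787 h.
B: H_s = arccos(−tan 36.3° · tan 14.9°) = 101.27°, so 2H_s/15 = 13.5027 h.
A − B = 11.1787 − 13.5027 = -2.3240 h.

-2.32 h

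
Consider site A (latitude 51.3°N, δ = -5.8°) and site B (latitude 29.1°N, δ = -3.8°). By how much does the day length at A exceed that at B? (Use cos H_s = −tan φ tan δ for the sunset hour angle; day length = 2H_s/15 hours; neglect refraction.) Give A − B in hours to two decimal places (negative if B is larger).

-0.69 h

A: H_s = arccos(−tan 51.3° · tan -5.8°) = 82.72°, so 2H_s/15 = 11.0293 h.
B: H_s = arccos(−tan 29.1° · tan -3.8°) = 87.88°, so 2H_s/15 = 11.7173 h.
A − B = 11.0293 − 11.7173 = -0.6880 h.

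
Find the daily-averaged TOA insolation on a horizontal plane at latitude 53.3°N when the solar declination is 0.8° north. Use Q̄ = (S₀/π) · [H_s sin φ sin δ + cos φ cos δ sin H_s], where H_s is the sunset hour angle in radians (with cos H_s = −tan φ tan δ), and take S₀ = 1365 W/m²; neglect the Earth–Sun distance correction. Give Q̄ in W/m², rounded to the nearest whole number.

267 W/m²

cos H_s = −tan(53.3°) · tan(0.8°) = -0.0187, so H_s = arccos(-0.0187) = 91.07°. In radians, H_s = 1.5895.
H_s sin φ sin δ = 1.5895 × 0.8018 × 0.0140 = 0.0178.
cos φ cos δ sin H_s = 0.5976 × 0.9999 × 0.9998 = 0.5974.
Q̄ = (1365/π) × (0.0178 + 0.5974) = 434.49 × 0.6152 = 267.30 W/m².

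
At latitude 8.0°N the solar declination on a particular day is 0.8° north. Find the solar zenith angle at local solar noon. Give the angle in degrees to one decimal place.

At local solar noon the hour angle is zero, so the zenith angle is |φ − δ| = |8.0° − (0.8°)| = 7.2°.

7.2°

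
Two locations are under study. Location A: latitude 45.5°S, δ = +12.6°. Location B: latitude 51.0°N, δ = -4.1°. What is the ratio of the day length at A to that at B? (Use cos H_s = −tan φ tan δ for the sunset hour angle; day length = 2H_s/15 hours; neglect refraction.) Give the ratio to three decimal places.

0.905

A: H_s = arccos(−tan -45.5° · tan 12.6°) = 76.85°, so 2H_s/15 = 10.2467 h.
B: H_s = arccos(−tan 51.0° · tan -4.1°) = 84.92°, so 2H_s/15 = 11.3227 h.
Ratio A/B = 10.2467 / 11.3227 = 0.9050.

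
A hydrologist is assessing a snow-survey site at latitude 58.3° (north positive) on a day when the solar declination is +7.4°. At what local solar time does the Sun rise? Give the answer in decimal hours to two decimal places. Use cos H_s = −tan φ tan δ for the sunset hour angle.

The sunset hour angle satisfies cos H_s = −tan φ tan δ = -0.2103, giving H_s = 102.14°.
Sunrise is at 12 − H_s/15 = 12 − 6.809 = 5.191 h local solar time.

5.19 h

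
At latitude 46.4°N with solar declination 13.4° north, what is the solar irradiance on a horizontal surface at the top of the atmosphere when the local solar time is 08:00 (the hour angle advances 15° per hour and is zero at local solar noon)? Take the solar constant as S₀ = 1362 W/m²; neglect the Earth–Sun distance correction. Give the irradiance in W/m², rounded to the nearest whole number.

Hour angle H = 15° × (8 − 12) = -60.00°.
With φ = 46.4°, δ = 13.4°, H = -60.00°: sin φ sin δ = 0.1678, cos φ cos δ cos H = 0.3354, so cos θ_z = 0.5032.
Top-of-atmosphere irradiance = S₀ cos θ_z = 1362 × 0.5032 = 685.36 W/m².

685 W/m²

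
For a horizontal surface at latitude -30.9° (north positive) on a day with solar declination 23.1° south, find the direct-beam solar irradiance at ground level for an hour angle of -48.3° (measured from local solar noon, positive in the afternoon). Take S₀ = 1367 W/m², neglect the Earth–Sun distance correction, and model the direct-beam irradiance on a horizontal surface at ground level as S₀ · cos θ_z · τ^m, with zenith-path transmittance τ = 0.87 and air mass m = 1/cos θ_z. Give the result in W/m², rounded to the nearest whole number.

820 W/m²

cos θ_z = sin φ sin δ + cos φ cos δ cos H = (-0.5135)(-0.3923) + (0.8581)(0.9198)(0.6652) = 0.7265.
Air mass m = 1/cos θ_z = 1/0.7265 = 1.376; τ^m = 0.87^1.376 = 0.8256.
Surface direct beam = 1367 × 0.7265 × 0.8256 = 819.92 W/m².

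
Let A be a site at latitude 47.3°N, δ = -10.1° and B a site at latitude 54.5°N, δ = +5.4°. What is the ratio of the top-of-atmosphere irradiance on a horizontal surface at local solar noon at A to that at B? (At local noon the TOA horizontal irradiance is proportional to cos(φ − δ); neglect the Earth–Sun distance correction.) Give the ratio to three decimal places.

A: cos θ_z = cos(47.3° − (-10.1°)) = 0.5388.
B: cos θ_z = cos(54.5° − (5.4°)) = 0.6547.
Ratio A/B = 0.5388 / 0.6547 = 0.8230.

0.823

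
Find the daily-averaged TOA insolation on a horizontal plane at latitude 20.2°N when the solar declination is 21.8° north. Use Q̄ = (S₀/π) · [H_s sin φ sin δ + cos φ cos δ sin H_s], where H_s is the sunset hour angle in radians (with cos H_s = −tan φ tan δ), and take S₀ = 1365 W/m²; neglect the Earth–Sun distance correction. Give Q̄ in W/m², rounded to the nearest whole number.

cos H_s = −tan(20.2°) · tan(21.8°) = -0.1472, so H_s = arccos(-0.1472) = 98.46°. In radians, H_s = 1.7185.
H_s sin φ sin δ = 1.7185 × 0.3453 × 0.3714 = 0.2204.
cos φ cos δ sin H_s = 0.9385 × 0.9285 × 0.9891 = 0.8619.
Q̄ = (1365/π) × (0.2204 + 0.8619) = 434.49 × 1.0823 = 470.25 W/m².

470 W/m²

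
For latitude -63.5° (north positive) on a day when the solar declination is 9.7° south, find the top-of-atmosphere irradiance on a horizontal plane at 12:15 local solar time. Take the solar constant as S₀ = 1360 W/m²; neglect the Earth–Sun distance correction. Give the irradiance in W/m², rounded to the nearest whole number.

802 W/m²

Hour angle H = 15° × (12.25 − 12) = 3.75°.
cos θ_z = sin φ sin δ + cos φ cos δ cos H = (-0.8949)(-0.1685) + (0.4462)(0.9857)(0.9979) = 0.5897.
Top-of-atmosphere irradiance = S₀ cos θ_z = 1360 × 0.5897 = 801.99 W/m².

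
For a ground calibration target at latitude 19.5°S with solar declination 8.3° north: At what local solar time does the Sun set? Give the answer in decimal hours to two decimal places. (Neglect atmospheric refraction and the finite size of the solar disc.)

17.80 h

cos H_s = −tan(-19.5°) · tan(8.3°) = 0.0517, so H_s = arccos(0.0517) = 87.04°.
Sunset is at 12 + H_s/15 = 12 + 5.803 = 17.803 h local solar time.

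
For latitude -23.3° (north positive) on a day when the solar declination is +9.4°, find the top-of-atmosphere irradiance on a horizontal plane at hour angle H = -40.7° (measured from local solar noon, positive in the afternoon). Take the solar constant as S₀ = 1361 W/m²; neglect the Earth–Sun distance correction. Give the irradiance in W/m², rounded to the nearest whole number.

847 W/m²

cos θ_z = sin φ sin δ + cos φ cos δ cos H = (-0.3955)(0.1633) + (0.9184)(0.9866)(0.7581) = 0.6223.
Top-of-atmosphere irradiance = S₀ cos θ_z = 1361 × 0.6223 = 846.95 W/m².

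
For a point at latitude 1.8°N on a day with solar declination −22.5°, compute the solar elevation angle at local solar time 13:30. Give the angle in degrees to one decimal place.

57.3°

Hour angle H = 15° × (13.5 − 12) = 22.50°.
cos θ_z = sin φ sin δ + cos φ cos δ cos H = (0.0314)(-0.3827) + (0.9995)(0.9239)(0.9239) = 0.8411.
θ_z = arccos(0.8411) = 32.74°, so the elevation is 90° − 32.74° = 57.26°.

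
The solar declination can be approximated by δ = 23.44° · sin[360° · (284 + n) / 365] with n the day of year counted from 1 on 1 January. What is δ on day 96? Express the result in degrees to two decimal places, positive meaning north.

+5.99°

360 × (284 + 96) / 365 = 374.795°; sin(374.795°) = 0.2554.
δ = 23.44 × 0.2554 = 5.987° ≈ +5.99°.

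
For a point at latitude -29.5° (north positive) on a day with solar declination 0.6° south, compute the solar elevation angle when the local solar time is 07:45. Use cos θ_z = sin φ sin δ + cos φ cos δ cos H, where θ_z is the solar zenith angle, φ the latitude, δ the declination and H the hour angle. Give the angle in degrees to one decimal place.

23.0°

Hour angle H = 15° × (7.75 − 12) = -63.75°.
cos θ_z = sin φ sin δ + cos φ cos δ cos H = (-0.4924)(-0.0105) + (0.8704)(0.9999)(0.4423) = 0.3901.
θ_z = arccos(0.3901) = 67.04°, so the elevation is 90° − 67.04° = 22.96°.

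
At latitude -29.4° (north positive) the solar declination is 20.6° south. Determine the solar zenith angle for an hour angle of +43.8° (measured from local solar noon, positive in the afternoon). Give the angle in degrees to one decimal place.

cos θ_z = sin(-29.4°) sin(-20.6°) + cos(-29.4°) cos(-20.6°) cos(43.80°) = 0.1727 + 0.5886 = 0.7613.
θ_z = arccos(0.7613) = 40.42°.

40.4°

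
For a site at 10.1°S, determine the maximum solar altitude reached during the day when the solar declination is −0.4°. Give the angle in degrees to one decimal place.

At local solar noon the hour angle is zero, so the elevation is 90° − |φ − δ| = 90° − |-10.1° − (-0.4°)| = 90° − 9.7° = 80.3°.

80.3°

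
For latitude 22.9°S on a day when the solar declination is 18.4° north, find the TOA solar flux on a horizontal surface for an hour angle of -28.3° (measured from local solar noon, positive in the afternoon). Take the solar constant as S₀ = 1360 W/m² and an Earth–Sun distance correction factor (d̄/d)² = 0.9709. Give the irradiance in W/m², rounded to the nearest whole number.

cos θ_z = sin(-22.9°) sin(18.4°) + cos(-22.9°) cos(18.4°) cos(-28.30°) = -0.1228 + 0.7696 = 0.6468.
Top-of-atmosphere irradiance = S₀ (d̄/d)² cos θ_z = 1360 × 0.9709 × 0.6468 = 854.05 W/m².

854 W/m²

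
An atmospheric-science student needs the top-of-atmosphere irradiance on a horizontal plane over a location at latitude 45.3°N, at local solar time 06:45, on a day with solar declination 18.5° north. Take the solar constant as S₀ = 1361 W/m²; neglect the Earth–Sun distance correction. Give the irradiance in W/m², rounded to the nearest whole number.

Hour angle H = 15° × (6.75 − 12) = -78.75°.
With φ = 45.3°, δ = 18.5°, H = -78.75°: sin φ sin δ = 0.2255, cos φ cos δ cos H = 0.1301, so cos θ_z = 0.3556.
Top-of-atmosphere irradiance = S₀ cos θ_z = 1361 × 0.3556 = 483.97 W/m².

484 W/m²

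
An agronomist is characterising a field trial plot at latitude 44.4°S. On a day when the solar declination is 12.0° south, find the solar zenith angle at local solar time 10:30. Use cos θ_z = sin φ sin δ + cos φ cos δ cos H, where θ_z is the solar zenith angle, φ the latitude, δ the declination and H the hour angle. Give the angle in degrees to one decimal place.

37.7°

Hour angle H = 15° × (10.5 − 12) = -22.50°.
With φ = -44.4°, δ = -12.0°, H = -22.50°: sin φ sin δ = 0.1455, cos φ cos δ cos H = 0.6457, so cos θ_z = 0.7912.
θ_z = arccos(0.7912) = 37.70°.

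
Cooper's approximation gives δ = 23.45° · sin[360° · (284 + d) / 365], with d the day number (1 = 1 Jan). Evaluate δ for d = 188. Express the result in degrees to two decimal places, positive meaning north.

360 × (284 + 188) / 365 = 465.534°; sin(465.534°) = 0.9635.
δ = 23.45 × 0.9635 = 22.594° ≈ +22.59°.

+22.59°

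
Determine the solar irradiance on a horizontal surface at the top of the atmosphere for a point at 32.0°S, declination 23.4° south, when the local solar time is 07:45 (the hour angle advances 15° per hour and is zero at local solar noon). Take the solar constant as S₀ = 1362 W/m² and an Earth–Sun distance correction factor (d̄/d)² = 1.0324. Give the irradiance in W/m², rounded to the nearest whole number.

780 W/m²

Hour angle H = 15° × (7.75 − 12) = -63.75°.
cos θ_z = sin(-32.0°) sin(-23.4°) + cos(-32.0°) cos(-23.4°) cos(-63.75°) = 0.2105 + 0.3442 = 0.5547.
Top-of-atmosphere irradiance = S₀ (d̄/d)² cos θ_z = 1362 × 1.0324 × 0.5547 = 779.98 W/m².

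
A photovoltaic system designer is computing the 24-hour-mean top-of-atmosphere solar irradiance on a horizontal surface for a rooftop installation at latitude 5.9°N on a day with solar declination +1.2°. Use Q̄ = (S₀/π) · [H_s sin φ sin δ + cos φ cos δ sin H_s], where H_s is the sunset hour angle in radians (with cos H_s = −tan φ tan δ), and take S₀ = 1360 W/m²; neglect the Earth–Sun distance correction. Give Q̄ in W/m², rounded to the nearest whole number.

The sunset hour angle satisfies cos H_s = −tan φ tan δ = -0.0022, giving H_s = 90.13°. In radians, H_s = 1.5731.
H_s sin φ sin δ = 1.5731 × 0.1028 × 0.0209 = 0.0034.
cos φ cos δ sin H_s = 0.9947 × 0.9998 × 1.0000 = 0.9945.
Q̄ = (1360/π) × (0.0034 + 0.9945) = 432.90 × 0.9979 = 431.99 W/m².

432 W/m²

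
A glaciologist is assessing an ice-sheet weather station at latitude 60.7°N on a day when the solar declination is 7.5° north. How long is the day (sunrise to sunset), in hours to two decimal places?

13.81 hours

The sunset hour angle satisfies cos H_s = −tan φ tan δ = -0.2346, giving H_s = 103.57°.
Day length = 2 H_s / 15° h⁻¹ = 207.14° / 15 = 13.809 h.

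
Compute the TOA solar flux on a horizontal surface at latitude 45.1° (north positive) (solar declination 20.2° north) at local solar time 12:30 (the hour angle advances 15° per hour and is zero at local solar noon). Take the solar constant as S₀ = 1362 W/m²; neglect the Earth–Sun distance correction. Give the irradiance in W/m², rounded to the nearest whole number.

Hour angle H = 15° × (12.5 − 12) = 7.50°.
cos θ_z = sin(45.1°) sin(20.2°) + cos(45.1°) cos(20.2°) cos(7.50°) = 0.2446 + 0.6568 = 0.9014.
Top-of-atmosphere irradiance = S₀ cos θ_z = 1362 × 0.9014 = 1227.71 W/m².

1228 W/m²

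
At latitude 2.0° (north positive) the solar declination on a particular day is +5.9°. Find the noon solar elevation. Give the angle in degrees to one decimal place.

86.1°

At local solar noon the hour angle is zero, so the elevation is 90° − |φ − δ| = 90° − |2.0° − (5.9°)| = 90° − 3.9° = 86.1°.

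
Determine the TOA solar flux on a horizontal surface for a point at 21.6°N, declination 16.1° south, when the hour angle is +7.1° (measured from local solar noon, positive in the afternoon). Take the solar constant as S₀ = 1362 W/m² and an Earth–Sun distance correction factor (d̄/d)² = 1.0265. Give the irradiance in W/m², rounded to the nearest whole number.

1097 W/m²

cos θ_z = sin φ sin δ + cos φ cos δ cos H = (0.3681)(-0.2773) + (0.9298)(0.9608)(0.9923) = 0.7844.
Top-of-atmosphere irradiance = S₀ (d̄/d)² cos θ_z = 1362 × 1.0265 × 0.7844 = 1096.66 W/m².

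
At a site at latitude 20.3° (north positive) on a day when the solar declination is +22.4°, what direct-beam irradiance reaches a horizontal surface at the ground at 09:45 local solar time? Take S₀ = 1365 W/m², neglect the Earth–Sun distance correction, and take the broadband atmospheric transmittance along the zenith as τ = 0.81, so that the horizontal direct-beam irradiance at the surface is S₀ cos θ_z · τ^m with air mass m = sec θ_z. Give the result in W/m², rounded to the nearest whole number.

Hour angle H = 15° × (9.75 − 12) = -33.75°.
cos θ_z = sin φ sin δ + cos φ cos δ cos H = (0.3469)(0.3811) + (0.9379)(0.9245)(0.8315) = 0.8532.
Air mass m = 1/cos θ_z = 1/0.8532 = 1.172; τ^m = 0.81^1.172 = 0.7812.
Surface direct beam = 1365 × 0.8532 × 0.7812 = 909.80 W/m².

910 W/m²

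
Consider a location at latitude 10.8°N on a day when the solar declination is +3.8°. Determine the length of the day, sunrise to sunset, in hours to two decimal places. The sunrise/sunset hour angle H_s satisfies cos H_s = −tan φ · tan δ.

−tan φ tan δ = −(0.1908)(0.0664) = -0.0127; H_s = arccos(-0.0127) = 90.73°.
Day length = 2 H_s / 15° h⁻¹ = 181.46° / 15 = 12.097 h.

12.10 hours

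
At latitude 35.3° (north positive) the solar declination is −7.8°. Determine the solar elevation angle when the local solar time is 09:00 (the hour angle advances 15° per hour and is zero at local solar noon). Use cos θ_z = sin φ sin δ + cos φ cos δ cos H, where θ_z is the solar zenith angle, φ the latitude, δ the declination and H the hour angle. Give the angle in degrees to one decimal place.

Hour angle H = 15° × (9 − 12) = -45.00°.
cos θ_z = sin φ sin δ + cos φ cos δ cos H = (0.5779)(-0.1357) + (0.8161)(0.9907)(0.7071) = 0.4933.
θ_z = arccos(0.4933) = 60.44°, so the elevation is 90° − 60.44° = 29.56°.

29.6°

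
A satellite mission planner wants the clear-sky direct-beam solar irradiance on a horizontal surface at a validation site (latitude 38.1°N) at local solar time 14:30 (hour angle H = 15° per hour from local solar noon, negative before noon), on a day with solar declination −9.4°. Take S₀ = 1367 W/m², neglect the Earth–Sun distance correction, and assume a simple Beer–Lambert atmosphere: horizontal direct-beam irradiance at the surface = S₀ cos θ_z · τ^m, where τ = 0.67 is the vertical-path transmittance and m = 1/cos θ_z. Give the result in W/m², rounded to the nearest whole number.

Hour angle H = 15° × (14.5 − 12) = 37.50°.
cos θ_z = sin φ sin δ + cos φ cos δ cos H = (0.6170)(-0.1633) + (0.7869)(0.9866)(0.7934) = 0.5152.
Air mass m = 1/cos θ_z = 1/0.5152 = 1.941; τ^m = 0.67^1.941 = 0.4596.
Surface direct beam = 1367 × 0.5152 × 0.4596 = 323.69 W/m².

324 W/m²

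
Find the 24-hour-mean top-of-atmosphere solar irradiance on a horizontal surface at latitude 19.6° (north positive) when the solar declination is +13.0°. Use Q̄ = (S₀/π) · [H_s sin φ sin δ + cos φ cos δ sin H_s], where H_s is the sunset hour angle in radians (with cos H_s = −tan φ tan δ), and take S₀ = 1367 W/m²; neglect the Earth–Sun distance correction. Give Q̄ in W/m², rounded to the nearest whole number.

cos H_s = −tan(19.6°) · tan(13.0°) = -0.0822, so H_s = arccos(-0.0822) = 94.72°. In radians, H_s = 1.6532.
H_s sin φ sin δ = 1.6532 × 0.3355 × 0.2250 = 0.1248.
cos φ cos δ sin H_s = 0.9421 × 0.9744 × 0.9966 = 0.9149.
Q̄ = (1367/π) × (0.1248 + 0.9149) = 435.13 × 1.0397 = 452.40 W/m².

452 W/m²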